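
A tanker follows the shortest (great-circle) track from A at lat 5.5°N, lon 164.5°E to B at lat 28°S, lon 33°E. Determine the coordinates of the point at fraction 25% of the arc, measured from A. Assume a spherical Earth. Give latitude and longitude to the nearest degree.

≈ lat 11°S, lon 137°E

From cos δ = sin φ₁ sin φ₂ + cos φ₁ cos φ₂ cos Δλ, the central angle is δ ≈ 2.249 rad (128.9°).
Interpolate at f = 0.25 with slerp weights a = sin((1−f)δ)/sin δ ≈ 1.276, b = sin(fδ)/sin δ ≈ 0.685.
p = a·p₁ + b·p₂ ≈ (-0.717, 0.668, -0.199); φ = arcsin(p_z) ≈ -11.49°, λ = atan2(p_y, p_x) ≈ 136.99°.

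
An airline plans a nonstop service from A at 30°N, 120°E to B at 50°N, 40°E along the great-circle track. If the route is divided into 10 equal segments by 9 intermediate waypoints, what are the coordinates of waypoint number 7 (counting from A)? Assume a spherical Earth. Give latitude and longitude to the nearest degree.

≈ 51°N, 69°E

From cos δ = sin φ₁ sin φ₂ + cos φ₁ cos φ₂ cos Δλ, the central angle is δ ≈ 1.070 rad (61.3°).
Interpolate at f = 7/10 with slerp weights a = sin((1−f)δ)/sin δ ≈ 0.360, b = sin(fδ)/sin δ ≈ 0.776.
p = a·p₁ + b·p₂ ≈ (0.226, 0.591, 0.775); φ = arcsin(p_z) ≈ 50.77°, λ = atan2(p_y, p_x) ≈ 69.02°.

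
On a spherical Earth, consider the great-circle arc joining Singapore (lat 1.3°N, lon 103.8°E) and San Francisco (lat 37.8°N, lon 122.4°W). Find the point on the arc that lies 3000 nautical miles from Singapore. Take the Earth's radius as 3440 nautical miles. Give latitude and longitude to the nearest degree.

Write both endpoints as unit vectors p₁, p₂ with components (cos φ cos λ, cos φ sin λ, sin φ).
The central angle between the endpoints is δ = arccos(p₁·p₂) ≈ 2.133 rad (122.2°). The total great-circle distance is δ·R ≈ 2.133 × 3440 ≈ 7337 nmi, so the target fraction is f = 3000/7337 ≈ 0.409.
Interpolate at f ≈ 0.409 with slerp weights a = sin((1−f)δ)/sin δ ≈ 1.125, b = sin(fδ)/sin δ ≈ 0.905.
p = a·p₁ + b·p₂ ≈ (-0.651, 0.489, 0.580); φ = arcsin(p_z) ≈ 35.46°, λ = atan2(p_y, p_x) ≈ 143.11°.

≈ lat 35°N, lon 143°E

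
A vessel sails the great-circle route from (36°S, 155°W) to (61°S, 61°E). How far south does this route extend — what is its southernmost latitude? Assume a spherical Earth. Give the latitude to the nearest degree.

≈ 76°S

The great circle lies in the plane with unit normal n̂ = (p₁ × p₂)/|p₁ × p₂|.
Here n̂_z ≈ -0.235; the vertex latitude is φ_max = arccos|n̂_z| ≈ 76.4°.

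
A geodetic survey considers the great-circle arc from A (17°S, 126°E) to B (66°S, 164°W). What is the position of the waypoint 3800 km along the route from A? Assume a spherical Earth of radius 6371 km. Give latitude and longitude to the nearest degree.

From cos δ = sin φ₁ sin φ₂ + cos φ₁ cos φ₂ cos Δλ, the central angle is δ ≈ 1.159 rad (66.4°). The total great-circle distance is δ·R ≈ 1.159 × 6371 ≈ 7385 km, so the target fraction is f = 3800/7385 ≈ 0.515.
Interpolate at f ≈ 0.515 with slerp weights a = sin((1−f)δ)/sin δ ≈ 0.582, b = sin(fδ)/sin δ ≈ 0.613.
p = a·p₁ + b·p₂ ≈ (-0.567, 0.382, -0.730); φ = arcsin(p_z) ≈ -46.90°, λ = atan2(p_y, p_x) ≈ 146.05°.

≈ (47°S, 146°E)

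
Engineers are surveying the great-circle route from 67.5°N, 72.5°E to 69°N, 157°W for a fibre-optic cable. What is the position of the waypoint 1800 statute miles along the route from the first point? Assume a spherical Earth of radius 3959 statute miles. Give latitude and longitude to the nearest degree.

≈ 79°N, 169°E

Write both endpoints as unit vectors p₁, p₂ with components (cos φ cos λ, cos φ sin λ, sin φ).
The central angle between the endpoints is δ = arccos(p₁·p₂) ≈ 0.687 rad (39.3°). The total great-circle distance is δ·R ≈ 0.687 × 3959 ≈ 2718 mi, so the target fraction is f = 1800/2718 ≈ 0.662.
Interpolate at f ≈ 0.662 with slerp weights a = sin((1−f)δ)/sin δ ≈ 0.363, b = sin(fδ)/sin δ ≈ 0.693.
p = a·p₁ + b·p₂ ≈ (-0.187, 0.035, 0.982); φ = arcsin(p_z) ≈ 79.04°, λ = atan2(p_y, p_x) ≈ 169.30°.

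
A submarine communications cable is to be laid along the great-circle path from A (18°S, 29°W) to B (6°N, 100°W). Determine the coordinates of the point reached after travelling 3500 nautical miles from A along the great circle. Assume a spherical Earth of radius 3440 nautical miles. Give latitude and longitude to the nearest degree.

≈ (0°N, 85°W)

The haversine formula gives a central angle δ ≈ 1.292 rad (74.0°) between the endpoints. The total great-circle distance is δ·R ≈ 1.292 × 3440 ≈ 4443 nmi, so the target fraction is f = 3500/4443 ≈ 0.788.
Interpolate at f ≈ 0.788 with slerp weights a = sin((1−f)δ)/sin δ ≈ 0.282, b = sin(fδ)/sin δ ≈ 0.885.
p = a·p₁ + b·p₂ ≈ (0.081, -0.997, 0.005); φ = arcsin(p_z) ≈ 0.31°, λ = atan2(p_y, p_x) ≈ -85.33°.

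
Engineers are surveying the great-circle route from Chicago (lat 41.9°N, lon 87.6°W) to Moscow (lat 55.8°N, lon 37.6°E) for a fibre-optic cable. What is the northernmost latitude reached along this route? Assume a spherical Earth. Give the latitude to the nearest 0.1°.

The great circle lies in the plane with unit normal n̂ = (p₁ × p₂)/|p₁ × p₂|.
Here n̂_z ≈ +0.360; the vertex latitude is φ_max = arccos|n̂_z| ≈ 68.9°.
Check via Clairaut: cos φ_max = |cos φ₁| · sin C = cos(41.9°)·sin(28.9°) ≈ 0.360, again giving ≈ 68.9°.

≈ 68.9°N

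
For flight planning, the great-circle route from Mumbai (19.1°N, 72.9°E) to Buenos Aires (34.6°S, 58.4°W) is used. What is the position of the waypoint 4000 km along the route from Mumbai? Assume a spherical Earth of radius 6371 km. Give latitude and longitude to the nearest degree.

From cos δ = sin φ₁ sin φ₂ + cos φ₁ cos φ₂ cos Δλ, the central angle is δ ≈ 2.345 rad (134.4°). The total great-circle distance is δ·R ≈ 2.345 × 6371 ≈ 14940 km, so the target fraction is f = 4000/14940 ≈ 0.268.
Interpolate at f ≈ 0.268 with slerp weights a = sin((1−f)δ)/sin δ ≈ 1.384, b = sin(fδ)/sin δ ≈ 0.822.
p = a·p₁ + b·p₂ ≈ (0.739, 0.674, -0.014); φ = arcsin(p_z) ≈ -0.79°, λ = atan2(p_y, p_x) ≈ 42.36°.

≈ (1°S, 42°E)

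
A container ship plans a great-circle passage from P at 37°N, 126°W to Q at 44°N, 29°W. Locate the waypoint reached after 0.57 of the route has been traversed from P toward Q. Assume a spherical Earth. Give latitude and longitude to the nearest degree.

≈ 53°N, 73°W

From cos δ = sin φ₁ sin φ₂ + cos φ₁ cos φ₂ cos Δλ, the central angle is δ ≈ 1.215 rad (69.6°).
Interpolate at f = 0.57 with slerp weights a = sin((1−f)δ)/sin δ ≈ 0.532, b = sin(fδ)/sin δ ≈ 0.681.
p = a·p₁ + b·p₂ ≈ (0.179, -0.582, 0.794); φ = arcsin(p_z) ≈ 52.53°, λ = atan2(p_y, p_x) ≈ -72.92°.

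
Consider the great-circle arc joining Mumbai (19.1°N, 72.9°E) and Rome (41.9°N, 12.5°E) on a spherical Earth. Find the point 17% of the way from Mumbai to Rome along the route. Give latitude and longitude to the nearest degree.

The haversine formula gives a central angle δ ≈ 0.969 rad (55.5°) between the endpoints.
Interpolate at f = 0.17 with slerp weights a = sin((1−f)δ)/sin δ ≈ 0.874, b = sin(fδ)/sin δ ≈ 0.199.
p = a·p₁ + b·p₂ ≈ (0.387, 0.821, 0.419); φ = arcsin(p_z) ≈ 24.76°, λ = atan2(p_y, p_x) ≈ 64.75°.

≈ 25°N, 65°E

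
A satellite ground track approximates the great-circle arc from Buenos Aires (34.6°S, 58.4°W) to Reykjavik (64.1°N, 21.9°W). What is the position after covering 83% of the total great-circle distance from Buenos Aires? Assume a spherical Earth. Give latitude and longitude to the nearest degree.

The haversine formula gives a central angle δ ≈ 1.794 rad (102.8°) between the endpoints.
Interpolate at f = 0.83 with slerp weights a = sin((1−f)δ)/sin δ ≈ 0.308, b = sin(fδ)/sin δ ≈ 1.022.
p = a·p₁ + b·p₂ ≈ (0.547, -0.382, 0.745); φ = arcsin(p_z) ≈ 48.12°, λ = atan2(p_y, p_x) ≈ -34.96°.

≈ 48°N, 35°W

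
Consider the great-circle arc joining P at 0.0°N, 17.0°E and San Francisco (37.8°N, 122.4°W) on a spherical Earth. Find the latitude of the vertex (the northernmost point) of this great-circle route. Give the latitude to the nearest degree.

≈ 50°N

The great circle lies in the plane with unit normal n̂ = (p₁ × p₂)/|p₁ × p₂|.
Here n̂_z ≈ -0.643; the vertex latitude is φ_max = arccos|n̂_z| ≈ 50.0°.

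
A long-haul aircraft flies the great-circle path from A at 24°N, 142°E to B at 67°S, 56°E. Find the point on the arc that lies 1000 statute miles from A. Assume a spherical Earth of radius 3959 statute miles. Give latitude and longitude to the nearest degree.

Convert each endpoint to a unit vector on the sphere (x = cos φ cos λ, y = cos φ sin λ, z = sin φ).
The central angle between the endpoints is δ = arccos(p₁·p₂) ≈ 1.928 rad (110.5°). The total great-circle distance is δ·R ≈ 1.928 × 3959 ≈ 7632 mi, so the target fraction is f = 1000/7632 ≈ 0.131.
Interpolate at f ≈ 0.131 with slerp weights a = sin((1−f)δ)/sin δ ≈ 1.061, b = sin(fδ)/sin δ ≈ 0.267.
p = a·p₁ + b·p₂ ≈ (-0.706, 0.683, 0.186); φ = arcsin(p_z) ≈ 10.73°, λ = atan2(p_y, p_x) ≈ 135.93°.

≈ 11°N, 136°E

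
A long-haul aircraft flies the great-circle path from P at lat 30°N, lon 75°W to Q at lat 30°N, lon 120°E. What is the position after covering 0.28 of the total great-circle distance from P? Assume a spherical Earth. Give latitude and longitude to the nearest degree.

Convert each endpoint to a unit vector on the sphere (x = cos φ cos λ, y = cos φ sin λ, z = sin φ).
The central angle between the endpoints is δ = arccos(p₁·p₂) ≈ 2.065 rad (118.3°).
Interpolate at f = 0.28 with slerp weights a = sin((1−f)δ)/sin δ ≈ 1.132, b = sin(fδ)/sin δ ≈ 0.621.
p = a·p₁ + b·p₂ ≈ (-0.015, -0.481, 0.876); φ = arcsin(p_z) ≈ 61.22°, λ = atan2(p_y, p_x) ≈ -91.80°.

≈ lat 61°N, lon 92°W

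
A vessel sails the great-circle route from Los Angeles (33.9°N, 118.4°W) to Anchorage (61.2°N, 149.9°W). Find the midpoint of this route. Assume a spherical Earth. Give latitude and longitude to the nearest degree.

Write both endpoints as unit vectors p₁, p₂ with components (cos φ cos λ, cos φ sin λ, sin φ).
The central angle between the endpoints is δ = arccos(p₁·p₂) ≈ 0.592 rad (33.9°).
Interpolate at f = 1/2 with slerp weights a = sin((1−f)δ)/sin δ ≈ 0.523, b = sin(fδ)/sin δ ≈ 0.523.
p = a·p₁ + b·p₂ ≈ (-0.424, -0.508, 0.750); φ = arcsin(p_z) ≈ 48.56°, λ = atan2(p_y, p_x) ≈ -129.87°.

≈ (49°N, 130°W)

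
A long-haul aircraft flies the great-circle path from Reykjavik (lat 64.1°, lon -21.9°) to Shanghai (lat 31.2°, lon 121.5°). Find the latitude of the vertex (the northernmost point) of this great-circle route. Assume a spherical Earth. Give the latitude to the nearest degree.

≈ 77°

The great circle lies in the plane with unit normal n̂ = (p₁ × p₂)/|p₁ × p₂|.
Here n̂_z ≈ +0.226; the vertex latitude is φ_max = arccos|n̂_z| ≈ 76.9°.
Check via Clairaut: cos φ_max = |cos φ₁| · sin C = cos(64.1°)·sin(31.1°) ≈ 0.226, again giving ≈ 76.9°.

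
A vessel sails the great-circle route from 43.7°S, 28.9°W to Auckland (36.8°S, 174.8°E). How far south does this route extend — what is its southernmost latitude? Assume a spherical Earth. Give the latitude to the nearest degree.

≈ 76°S

The great circle lies in the plane with unit normal n̂ = (p₁ × p₂)/|p₁ × p₂|.
Here n̂_z ≈ -0.234; the vertex latitude is φ_max = arccos|n̂_z| ≈ 76.5°.
Check via Clairaut: cos φ_max = |cos φ₁| · sin C = cos(43.7°)·sin(161.1°) ≈ 0.234, again giving ≈ 76.5°.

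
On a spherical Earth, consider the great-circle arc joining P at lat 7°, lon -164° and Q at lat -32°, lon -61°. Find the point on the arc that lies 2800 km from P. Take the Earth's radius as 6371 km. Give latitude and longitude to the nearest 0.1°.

Write both endpoints as unit vectors p₁, p₂ with components (cos φ cos λ, cos φ sin λ, sin φ).
The central angle between the endpoints is δ = arccos(p₁·p₂) ≈ 1.828 rad (104.7°). The total great-circle distance is δ·R ≈ 1.828 × 6371 ≈ 11643 km, so the target fraction is f = 2800/11643 ≈ 0.240.
Interpolate at f ≈ 0.240 with slerp weights a = sin((1−f)δ)/sin δ ≈ 1.017, b = sin(fδ)/sin δ ≈ 0.440.
p = a·p₁ + b·p₂ ≈ (-0.789, -0.604, -0.109); φ = arcsin(p_z) ≈ -6.27°, λ = atan2(p_y, p_x) ≈ -142.55°.

≈ lat -6.3°, lon -142.6°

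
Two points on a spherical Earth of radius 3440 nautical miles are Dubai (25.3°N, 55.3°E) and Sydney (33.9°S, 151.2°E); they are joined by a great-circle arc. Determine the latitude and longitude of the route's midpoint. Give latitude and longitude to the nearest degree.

Write both endpoints as unit vectors p₁, p₂ with components (cos φ cos λ, cos φ sin λ, sin φ).
The central angle between the endpoints is δ = arccos(p₁·p₂) ≈ 1.892 rad (108.4°).
Interpolate at f = 1/2 with slerp weights a = sin((1−f)δ)/sin δ ≈ 0.855, b = sin(fδ)/sin δ ≈ 0.855.
p = a·p₁ + b·p₂ ≈ (-0.182, 0.977, -0.111); φ = arcsin(p_z) ≈ -6.40°, λ = atan2(p_y, p_x) ≈ 100.54°.

≈ (6°S, 101°E)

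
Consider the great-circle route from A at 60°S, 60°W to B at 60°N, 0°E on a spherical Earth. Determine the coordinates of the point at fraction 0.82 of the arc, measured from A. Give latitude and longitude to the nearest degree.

Write both endpoints as unit vectors p₁, p₂ with components (cos φ cos λ, cos φ sin λ, sin φ).
The central angle between the endpoints is δ = arccos(p₁·p₂) ≈ 2.246 rad (128.7°).
Interpolate at f = 0.82 with slerp weights a = sin((1−f)δ)/sin δ ≈ 0.504, b = sin(fδ)/sin δ ≈ 1.234.
p = a·p₁ + b·p₂ ≈ (0.743, -0.218, 0.633); φ = arcsin(p_z) ≈ 39.24°, λ = atan2(p_y, p_x) ≈ -16.36°.

≈ 39°N, 16°W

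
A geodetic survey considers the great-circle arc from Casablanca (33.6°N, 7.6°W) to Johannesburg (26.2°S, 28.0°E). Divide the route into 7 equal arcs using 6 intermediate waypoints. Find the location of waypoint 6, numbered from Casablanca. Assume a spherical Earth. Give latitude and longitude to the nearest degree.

≈ 18°S, 23°E

Write both endpoints as unit vectors p₁, p₂ with components (cos φ cos λ, cos φ sin λ, sin φ).
The central angle between the endpoints is δ = arccos(p₁·p₂) ≈ 1.199 rad (68.7°).
Interpolate at f = 6/7 with slerp weights a = sin((1−f)δ)/sin δ ≈ 0.183, b = sin(fδ)/sin δ ≈ 0.919.
p = a·p₁ + b·p₂ ≈ (0.879, 0.367, -0.304); φ = arcsin(p_z) ≈ -17.73°, λ = atan2(p_y, p_x) ≈ 22.66°.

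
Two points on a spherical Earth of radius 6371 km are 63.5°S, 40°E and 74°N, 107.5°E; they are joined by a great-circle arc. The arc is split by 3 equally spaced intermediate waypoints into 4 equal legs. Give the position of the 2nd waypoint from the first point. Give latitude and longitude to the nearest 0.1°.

≈ 6.2°N, 64.8°E

From cos δ = sin φ₁ sin φ₂ + cos φ₁ cos φ₂ cos Δλ, the central angle is δ ≈ 2.520 rad (144.4°).
Interpolate at f = 2/4 with slerp weights a = sin((1−f)δ)/sin δ ≈ 1.636, b = sin(fδ)/sin δ ≈ 1.636.
p = a·p₁ + b·p₂ ≈ (0.424, 0.899, 0.109); φ = arcsin(p_z) ≈ 6.23°, λ = atan2(p_y, p_x) ≈ 64.78°.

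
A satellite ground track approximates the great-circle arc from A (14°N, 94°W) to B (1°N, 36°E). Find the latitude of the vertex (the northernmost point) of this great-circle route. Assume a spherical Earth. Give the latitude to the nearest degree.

≈ 19°N

The great circle lies in the plane with unit normal n̂ = (p₁ × p₂)/|p₁ × p₂|.
Here n̂_z ≈ +0.947; the vertex latitude is φ_max = arccos|n̂_z| ≈ 18.8°.
Check via Clairaut: cos φ_max = |cos φ₁| · sin C = cos(14.0°)·sin(77.3°) ≈ 0.947, again giving ≈ 18.8°.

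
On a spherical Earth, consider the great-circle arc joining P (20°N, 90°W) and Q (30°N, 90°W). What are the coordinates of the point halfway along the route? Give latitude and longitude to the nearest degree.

≈ (25°N, 90°W)

Convert each endpoint to a unit vector on the sphere (x = cos φ cos λ, y = cos φ sin λ, z = sin φ).
The central angle between the endpoints is δ = arccos(p₁·p₂) ≈ 0.175 rad (10.0°).
Interpolate at f = 1/2 with slerp weights a = sin((1−f)δ)/sin δ ≈ 0.502, b = sin(fδ)/sin δ ≈ 0.502.
p = a·p₁ + b·p₂ ≈ (0.000, -0.906, 0.423); φ = arcsin(p_z) ≈ 25.00°, λ = atan2(p_y, p_x) ≈ -90.00°.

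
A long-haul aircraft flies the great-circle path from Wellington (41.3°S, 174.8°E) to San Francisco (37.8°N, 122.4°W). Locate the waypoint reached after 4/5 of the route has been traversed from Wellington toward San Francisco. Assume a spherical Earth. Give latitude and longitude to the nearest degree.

Write both endpoints as unit vectors p₁, p₂ with components (cos φ cos λ, cos φ sin λ, sin φ).
The central angle between the endpoints is δ = arccos(p₁·p₂) ≈ 1.704 rad (97.7°).
Interpolate at f = 4/5 with slerp weights a = sin((1−f)δ)/sin δ ≈ 0.337, b = sin(fδ)/sin δ ≈ 0.987.
p = a·p₁ + b·p₂ ≈ (-0.670, -0.636, 0.383); φ = arcsin(p_z) ≈ 22.49°, λ = atan2(p_y, p_x) ≈ -136.52°.

≈ (22°N, 137°W)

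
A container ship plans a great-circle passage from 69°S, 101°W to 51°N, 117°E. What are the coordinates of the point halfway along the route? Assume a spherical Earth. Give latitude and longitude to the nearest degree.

≈ 21°S, 149°E

From cos δ = sin φ₁ sin φ₂ + cos φ₁ cos φ₂ cos Δλ, the central angle is δ ≈ 2.698 rad (154.6°).
Interpolate at f = 1/2 with slerp weights a = sin((1−f)δ)/sin δ ≈ 2.273, b = sin(fδ)/sin δ ≈ 2.273.
p = a·p₁ + b·p₂ ≈ (-0.805, 0.475, -0.356); φ = arcsin(p_z) ≈ -20.83°, λ = atan2(p_y, p_x) ≈ 149.46°.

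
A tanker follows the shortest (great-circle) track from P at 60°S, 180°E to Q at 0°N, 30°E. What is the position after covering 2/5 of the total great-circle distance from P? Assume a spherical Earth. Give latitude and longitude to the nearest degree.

Write both endpoints as unit vectors p₁, p₂ with components (cos φ cos λ, cos φ sin λ, sin φ).
The central angle between the endpoints is δ = arccos(p₁·p₂) ≈ 2.019 rad (115.7°).
Interpolate at f = 2/5 with slerp weights a = sin((1−f)δ)/sin δ ≈ 1.038, b = sin(fδ)/sin δ ≈ 0.802.
p = a·p₁ + b·p₂ ≈ (0.175, 0.401, -0.899); φ = arcsin(p_z) ≈ -64.07°, λ = atan2(p_y, p_x) ≈ 66.42°.

≈ 64°S, 66°E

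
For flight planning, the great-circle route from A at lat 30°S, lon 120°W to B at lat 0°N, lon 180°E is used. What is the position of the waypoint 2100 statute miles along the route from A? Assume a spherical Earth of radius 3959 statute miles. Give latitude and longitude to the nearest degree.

The haversine formula gives a central angle δ ≈ 1.123 rad (64.3°) between the endpoints. The total great-circle distance is δ·R ≈ 1.123 × 3959 ≈ 4446 mi, so the target fraction is f = 2100/4446 ≈ 0.472.
Interpolate at f ≈ 0.472 with slerp weights a = sin((1−f)δ)/sin δ ≈ 0.620, b = sin(fδ)/sin δ ≈ 0.561.
p = a·p₁ + b·p₂ ≈ (-0.830, -0.465, -0.310); φ = arcsin(p_z) ≈ -18.05°, λ = atan2(p_y, p_x) ≈ -150.74°.

≈ lat 18°S, lon 151°W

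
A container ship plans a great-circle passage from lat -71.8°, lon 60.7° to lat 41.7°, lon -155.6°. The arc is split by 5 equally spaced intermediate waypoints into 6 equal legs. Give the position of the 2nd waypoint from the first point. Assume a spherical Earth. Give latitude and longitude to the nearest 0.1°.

≈ lat -51.2°, lon 173.6°

Convert each endpoint to a unit vector on the sphere (x = cos φ cos λ, y = cos φ sin λ, z = sin φ).
The central angle between the endpoints is δ = arccos(p₁·p₂) ≈ 2.532 rad (145.1°).
Interpolate at f = 2/6 with slerp weights a = sin((1−f)δ)/sin δ ≈ 1.735, b = sin(fδ)/sin δ ≈ 1.305.
p = a·p₁ + b·p₂ ≈ (-0.622, 0.070, -0.780); φ = arcsin(p_z) ≈ -51.22°, λ = atan2(p_y, p_x) ≈ 173.59°.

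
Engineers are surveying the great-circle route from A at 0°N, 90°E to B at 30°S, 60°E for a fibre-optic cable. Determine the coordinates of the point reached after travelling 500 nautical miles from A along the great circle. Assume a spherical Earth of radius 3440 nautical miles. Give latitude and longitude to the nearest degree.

Convert each endpoint to a unit vector on the sphere (x = cos φ cos λ, y = cos φ sin λ, z = sin φ).
The central angle between the endpoints is δ = arccos(p₁·p₂) ≈ 0.723 rad (41.4°). The total great-circle distance is δ·R ≈ 0.723 × 3440 ≈ 2486 nmi, so the target fraction is f = 500/2486 ≈ 0.201.
Interpolate at f ≈ 0.201 with slerp weights a = sin((1−f)δ)/sin δ ≈ 0.825, b = sin(fδ)/sin δ ≈ 0.219.
p = a·p₁ + b·p₂ ≈ (0.095, 0.989, -0.109); φ = arcsin(p_z) ≈ -6.29°, λ = atan2(p_y, p_x) ≈ 84.53°.

≈ 6°S, 85°E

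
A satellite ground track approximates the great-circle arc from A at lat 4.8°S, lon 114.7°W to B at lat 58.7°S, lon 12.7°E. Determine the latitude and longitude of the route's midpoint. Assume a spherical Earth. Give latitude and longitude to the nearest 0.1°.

≈ lat 49.7°S, lon 83.5°W

The haversine formula gives a central angle δ ≈ 1.816 rad (104.1°) between the endpoints.
Interpolate at f = 1/2 with slerp weights a = sin((1−f)δ)/sin δ ≈ 0.813, b = sin(fδ)/sin δ ≈ 0.813.
p = a·p₁ + b·p₂ ≈ (0.073, -0.643, -0.762); φ = arcsin(p_z) ≈ -49.68°, λ = atan2(p_y, p_x) ≈ -83.48°.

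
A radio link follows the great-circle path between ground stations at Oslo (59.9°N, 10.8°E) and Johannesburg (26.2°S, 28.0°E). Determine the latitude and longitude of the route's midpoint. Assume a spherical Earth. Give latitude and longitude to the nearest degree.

≈ (17°N, 22°E)

From cos δ = sin φ₁ sin φ₂ + cos φ₁ cos φ₂ cos Δλ, the central angle is δ ≈ 1.523 rad (87.3°).
Interpolate at f = 1/2 with slerp weights a = sin((1−f)δ)/sin δ ≈ 0.691, b = sin(fδ)/sin δ ≈ 0.691.
p = a·p₁ + b·p₂ ≈ (0.888, 0.356, 0.293); φ = arcsin(p_z) ≈ 17.02°, λ = atan2(p_y, p_x) ≈ 21.85°.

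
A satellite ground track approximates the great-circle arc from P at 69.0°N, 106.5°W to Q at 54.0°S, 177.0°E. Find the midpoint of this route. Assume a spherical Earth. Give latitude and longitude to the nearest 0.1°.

From cos δ = sin φ₁ sin φ₂ + cos φ₁ cos φ₂ cos Δλ, the central angle is δ ≈ 2.355 rad (134.9°).
Interpolate at f = 1/2 with slerp weights a = sin((1−f)δ)/sin δ ≈ 1.304, b = sin(fδ)/sin δ ≈ 1.304.
p = a·p₁ + b·p₂ ≈ (-0.898, -0.408, 0.162); φ = arcsin(p_z) ≈ 9.35°, λ = atan2(p_y, p_x) ≈ -155.57°.

≈ 9.4°N, 155.6°W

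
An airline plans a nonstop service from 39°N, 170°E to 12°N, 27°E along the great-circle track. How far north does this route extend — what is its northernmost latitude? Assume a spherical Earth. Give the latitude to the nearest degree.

The great circle lies in the plane with unit normal n̂ = (p₁ × p₂)/|p₁ × p₂|.
Here n̂_z ≈ -0.520; the vertex latitude is φ_max = arccos|n̂_z| ≈ 58.6°.

≈ 59°N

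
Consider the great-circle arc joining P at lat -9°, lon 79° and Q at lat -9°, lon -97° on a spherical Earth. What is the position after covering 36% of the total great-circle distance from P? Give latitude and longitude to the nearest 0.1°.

Convert each endpoint to a unit vector on the sphere (x = cos φ cos λ, y = cos φ sin λ, z = sin φ).
The central angle between the endpoints is δ = arccos(p₁·p₂) ≈ 2.820 rad (161.6°).
Interpolate at f = 0.36 with slerp weights a = sin((1−f)δ)/sin δ ≈ 3.076, b = sin(fδ)/sin δ ≈ 2.686.
p = a·p₁ + b·p₂ ≈ (0.256, 0.349, -0.901); φ = arcsin(p_z) ≈ -64.35°, λ = atan2(p_y, p_x) ≈ 53.69°.

≈ lat -64.4°, lon 53.7°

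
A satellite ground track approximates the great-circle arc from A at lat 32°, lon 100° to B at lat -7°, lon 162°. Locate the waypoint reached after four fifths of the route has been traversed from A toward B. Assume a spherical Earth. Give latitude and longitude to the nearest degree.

The haversine formula gives a central angle δ ≈ 1.234 rad (70.7°) between the endpoints.
Interpolate at f = 4/5 with slerp weights a = sin((1−f)δ)/sin δ ≈ 0.259, b = sin(fδ)/sin δ ≈ 0.884.
p = a·p₁ + b·p₂ ≈ (-0.873, 0.487, 0.029); φ = arcsin(p_z) ≈ 1.69°, λ = atan2(p_y, p_x) ≈ 150.82°.

≈ lat 2°, lon 151°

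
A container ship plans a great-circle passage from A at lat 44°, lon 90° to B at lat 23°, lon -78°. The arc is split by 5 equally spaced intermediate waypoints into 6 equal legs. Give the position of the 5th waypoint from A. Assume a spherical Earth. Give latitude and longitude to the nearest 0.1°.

Convert each endpoint to a unit vector on the sphere (x = cos φ cos λ, y = cos φ sin λ, z = sin φ).
The central angle between the endpoints is δ = arccos(p₁·p₂) ≈ 1.957 rad (112.1°).
Interpolate at f = 5/6 with slerp weights a = sin((1−f)δ)/sin δ ≈ 0.346, b = sin(fδ)/sin δ ≈ 1.077.
p = a·p₁ + b·p₂ ≈ (0.206, -0.721, 0.661); φ = arcsin(p_z) ≈ 41.39°, λ = atan2(p_y, p_x) ≈ -74.05°.

≈ lat 41.4°, lon -74.0°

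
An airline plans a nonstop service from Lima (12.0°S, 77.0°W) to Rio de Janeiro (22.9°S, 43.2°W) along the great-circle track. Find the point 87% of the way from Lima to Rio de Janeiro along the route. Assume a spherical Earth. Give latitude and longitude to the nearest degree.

≈ 22°S, 48°W

Convert each endpoint to a unit vector on the sphere (x = cos φ cos λ, y = cos φ sin λ, z = sin φ).
The central angle between the endpoints is δ = arccos(p₁·p₂) ≈ 0.592 rad (33.9°).
Interpolate at f = 0.87 with slerp weights a = sin((1−f)δ)/sin δ ≈ 0.138, b = sin(fδ)/sin δ ≈ 0.883.
p = a·p₁ + b·p₂ ≈ (0.623, -0.688, -0.372); φ = arcsin(p_z) ≈ -21.85°, λ = atan2(p_y, p_x) ≈ -47.83°.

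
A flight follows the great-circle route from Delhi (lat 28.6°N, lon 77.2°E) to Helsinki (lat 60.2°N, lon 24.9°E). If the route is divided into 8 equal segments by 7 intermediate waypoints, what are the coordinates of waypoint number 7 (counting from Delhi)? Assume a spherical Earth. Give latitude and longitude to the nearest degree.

≈ lat 58°N, lon 35°E

The haversine formula gives a central angle δ ≈ 0.820 rad (47.0°) between the endpoints.
Interpolate at f = 7/8 with slerp weights a = sin((1−f)δ)/sin δ ≈ 0.140, b = sin(fδ)/sin δ ≈ 0.899.
p = a·p₁ + b·p₂ ≈ (0.433, 0.308, 0.847); φ = arcsin(p_z) ≈ 57.92°, λ = atan2(p_y, p_x) ≈ 35.45°.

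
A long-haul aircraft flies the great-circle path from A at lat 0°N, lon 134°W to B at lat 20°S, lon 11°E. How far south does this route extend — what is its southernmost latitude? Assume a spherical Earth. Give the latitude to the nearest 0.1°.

≈ 32.4°S

The great circle lies in the plane with unit normal n̂ = (p₁ × p₂)/|p₁ × p₂|.
Here n̂_z ≈ +0.844; the vertex latitude is φ_max = arccos|n̂_z| ≈ 32.4°.
Check via Clairaut: cos φ_max = |cos φ₁| · sin C = cos(0.0°)·sin(122.4°) ≈ 0.844, again giving ≈ 32.4°.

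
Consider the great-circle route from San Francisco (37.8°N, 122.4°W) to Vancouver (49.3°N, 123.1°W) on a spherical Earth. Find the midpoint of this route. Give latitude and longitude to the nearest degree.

The haversine formula gives a central angle δ ≈ 0.201 rad (11.5°) between the endpoints.
Interpolate at f = 1/2 with slerp weights a = sin((1−f)δ)/sin δ ≈ 0.503, b = sin(fδ)/sin δ ≈ 0.503.
p = a·p₁ + b·p₂ ≈ (-0.392, -0.610, 0.689); φ = arcsin(p_z) ≈ 43.55°, λ = atan2(p_y, p_x) ≈ -122.72°.

≈ 44°N, 123°W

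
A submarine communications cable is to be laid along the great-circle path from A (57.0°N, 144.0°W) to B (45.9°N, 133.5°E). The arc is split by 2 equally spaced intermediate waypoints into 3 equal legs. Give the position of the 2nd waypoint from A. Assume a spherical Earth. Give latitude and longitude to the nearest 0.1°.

Convert each endpoint to a unit vector on the sphere (x = cos φ cos λ, y = cos φ sin λ, z = sin φ).
The central angle between the endpoints is δ = arccos(p₁·p₂) ≈ 0.861 rad (49.3°).
Interpolate at f = 2/3 with slerp weights a = sin((1−f)δ)/sin δ ≈ 0.373, b = sin(fδ)/sin δ ≈ 0.716.
p = a·p₁ + b·p₂ ≈ (-0.507, 0.242, 0.827); φ = arcsin(p_z) ≈ 55.80°, λ = atan2(p_y, p_x) ≈ 154.51°.

≈ (55.8°N, 154.5°E)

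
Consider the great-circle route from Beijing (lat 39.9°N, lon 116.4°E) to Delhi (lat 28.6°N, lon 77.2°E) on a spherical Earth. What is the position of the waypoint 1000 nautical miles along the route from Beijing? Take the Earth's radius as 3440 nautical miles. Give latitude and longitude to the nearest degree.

Write both endpoints as unit vectors p₁, p₂ with components (cos φ cos λ, cos φ sin λ, sin φ).
The central angle between the endpoints is δ = arccos(p₁·p₂) ≈ 0.593 rad (34.0°). The total great-circle distance is δ·R ≈ 0.593 × 3440 ≈ 2041 nmi, so the target fraction is f = 1000/2041 ≈ 0.490.
Interpolate at f ≈ 0.490 with slerp weights a = sin((1−f)δ)/sin δ ≈ 0.533, b = sin(fδ)/sin δ ≈ 0.513.
p = a·p₁ + b·p₂ ≈ (-0.082, 0.805, 0.587); φ = arcsin(p_z) ≈ 35.97°, λ = atan2(p_y, p_x) ≈ 95.83°.

≈ lat 36°N, lon 96°E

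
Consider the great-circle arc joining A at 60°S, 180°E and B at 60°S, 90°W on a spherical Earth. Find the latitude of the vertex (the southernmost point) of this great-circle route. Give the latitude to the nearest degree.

≈ 68°S

The great circle lies in the plane with unit normal n̂ = (p₁ × p₂)/|p₁ × p₂|.
Here n̂_z ≈ +0.378; the vertex latitude is φ_max = arccos|n̂_z| ≈ 67.8°.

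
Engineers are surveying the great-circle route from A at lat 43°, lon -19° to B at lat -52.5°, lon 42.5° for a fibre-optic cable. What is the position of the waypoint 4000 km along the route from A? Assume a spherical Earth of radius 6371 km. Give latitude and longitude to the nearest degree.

Write both endpoints as unit vectors p₁, p₂ with components (cos φ cos λ, cos φ sin λ, sin φ).
The central angle between the endpoints is δ = arccos(p₁·p₂) ≈ 1.906 rad (109.2°). The total great-circle distance is δ·R ≈ 1.906 × 6371 ≈ 12141 km, so the target fraction is f = 4000/12141 ≈ 0.329.
Interpolate at f ≈ 0.329 with slerp weights a = sin((1−f)δ)/sin δ ≈ 1.014, b = sin(fδ)/sin δ ≈ 0.622.
p = a·p₁ + b·p₂ ≈ (0.980, 0.014, 0.198); φ = arcsin(p_z) ≈ 11.41°, λ = atan2(p_y, p_x) ≈ 0.84°.

≈ lat 11°, lon 1°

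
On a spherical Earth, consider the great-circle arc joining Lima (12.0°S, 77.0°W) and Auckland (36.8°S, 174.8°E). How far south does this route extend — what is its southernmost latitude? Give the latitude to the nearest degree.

The great circle lies in the plane with unit normal n̂ = (p₁ × p₂)/|p₁ × p₂|.
Here n̂_z ≈ -0.749; the vertex latitude is φ_max = arccos|n̂_z| ≈ 41.5°.
Check via Clairaut: cos φ_max = |cos φ₁| · sin C = cos(12.0°)·sin(130.0°) ≈ 0.749, again giving ≈ 41.5°.

≈ 41°S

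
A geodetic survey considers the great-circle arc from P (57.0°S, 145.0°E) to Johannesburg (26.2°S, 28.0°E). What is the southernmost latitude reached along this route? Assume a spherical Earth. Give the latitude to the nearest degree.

≈ 64°S

The great circle lies in the plane with unit normal n̂ = (p₁ × p₂)/|p₁ × p₂|.
Here n̂_z ≈ -0.440; the vertex latitude is φ_max = arccos|n̂_z| ≈ 63.9°.
Check via Clairaut: cos φ_max = |cos φ₁| · sin C = cos(57.0°)·sin(126.1°) ≈ 0.440, again giving ≈ 63.9°.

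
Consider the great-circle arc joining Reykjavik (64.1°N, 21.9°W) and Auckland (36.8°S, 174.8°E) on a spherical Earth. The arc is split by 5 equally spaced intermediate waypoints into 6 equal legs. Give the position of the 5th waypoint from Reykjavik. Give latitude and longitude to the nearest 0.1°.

Write both endpoints as unit vectors p₁, p₂ with components (cos φ cos λ, cos φ sin λ, sin φ).
The central angle between the endpoints is δ = arccos(p₁·p₂) ≈ 2.634 rad (150.9°).
Interpolate at f = 5/6 with slerp weights a = sin((1−f)δ)/sin δ ≈ 0.874, b = sin(fδ)/sin δ ≈ 1.669.
p = a·p₁ + b·p₂ ≈ (-0.977, -0.021, -0.213); φ = arcsin(p_z) ≈ -12.32°, λ = atan2(p_y, p_x) ≈ -178.75°.

≈ 12.3°S, 178.8°W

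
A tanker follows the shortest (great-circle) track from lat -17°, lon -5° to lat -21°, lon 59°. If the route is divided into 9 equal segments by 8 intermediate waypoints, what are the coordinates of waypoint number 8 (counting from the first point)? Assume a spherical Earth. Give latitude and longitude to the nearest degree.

Convert each endpoint to a unit vector on the sphere (x = cos φ cos λ, y = cos φ sin λ, z = sin φ).
The central angle between the endpoints is δ = arccos(p₁·p₂) ≈ 1.052 rad (60.3°).
Interpolate at f = 8/9 with slerp weights a = sin((1−f)δ)/sin δ ≈ 0.134, b = sin(fδ)/sin δ ≈ 0.927.
p = a·p₁ + b·p₂ ≈ (0.573, 0.730, -0.371); φ = arcsin(p_z) ≈ -21.80°, λ = atan2(p_y, p_x) ≈ 51.86°.

≈ lat -22°, lon 52°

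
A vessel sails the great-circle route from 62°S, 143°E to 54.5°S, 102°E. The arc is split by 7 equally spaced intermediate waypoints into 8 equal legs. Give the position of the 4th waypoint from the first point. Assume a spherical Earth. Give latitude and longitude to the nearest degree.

≈ 60°S, 120°E

Write both endpoints as unit vectors p₁, p₂ with components (cos φ cos λ, cos φ sin λ, sin φ).
The central angle between the endpoints is δ = arccos(p₁·p₂) ≈ 0.391 rad (22.4°).
Interpolate at f = 4/8 with slerp weights a = sin((1−f)δ)/sin δ ≈ 0.510, b = sin(fδ)/sin δ ≈ 0.510.
p = a·p₁ + b·p₂ ≈ (-0.253, 0.434, -0.865); φ = arcsin(p_z) ≈ -59.88°, λ = atan2(p_y, p_x) ≈ 120.23°.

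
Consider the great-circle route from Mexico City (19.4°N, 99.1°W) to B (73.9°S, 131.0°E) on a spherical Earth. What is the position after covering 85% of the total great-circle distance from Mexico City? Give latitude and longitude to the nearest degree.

From cos δ = sin φ₁ sin φ₂ + cos φ₁ cos φ₂ cos Δλ, the central angle is δ ≈ 2.079 rad (119.1°).
Interpolate at f = 0.85 with slerp weights a = sin((1−f)δ)/sin δ ≈ 0.351, b = sin(fδ)/sin δ ≈ 1.123.
p = a·p₁ + b·p₂ ≈ (-0.257, -0.092, -0.962); φ = arcsin(p_z) ≈ -74.17°, λ = atan2(p_y, p_x) ≈ -160.24°.

≈ (74°S, 160°W)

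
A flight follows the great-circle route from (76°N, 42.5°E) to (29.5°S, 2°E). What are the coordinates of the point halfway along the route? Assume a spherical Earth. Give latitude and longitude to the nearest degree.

≈ (24°N, 10°E)

Write both endpoints as unit vectors p₁, p₂ with components (cos φ cos λ, cos φ sin λ, sin φ).
The central angle between the endpoints is δ = arccos(p₁·p₂) ≈ 1.894 rad (108.5°).
Interpolate at f = 1/2 with slerp weights a = sin((1−f)δ)/sin δ ≈ 0.856, b = sin(fδ)/sin δ ≈ 0.856.
p = a·p₁ + b·p₂ ≈ (0.897, 0.166, 0.409); φ = arcsin(p_z) ≈ 24.15°, λ = atan2(p_y, p_x) ≈ 10.48°.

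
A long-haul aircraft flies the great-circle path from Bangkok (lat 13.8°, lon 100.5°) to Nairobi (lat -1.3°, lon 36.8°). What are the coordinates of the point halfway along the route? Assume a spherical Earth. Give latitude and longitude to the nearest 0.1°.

≈ lat 7.3°, lon 68.1°

Write both endpoints as unit vectors p₁, p₂ with components (cos φ cos λ, cos φ sin λ, sin φ).
The central angle between the endpoints is δ = arccos(p₁·p₂) ≈ 1.132 rad (64.9°).
Interpolate at f = 1/2 with slerp weights a = sin((1−f)δ)/sin δ ≈ 0.592, b = sin(fδ)/sin δ ≈ 0.592.
p = a·p₁ + b·p₂ ≈ (0.369, 0.920, 0.128); φ = arcsin(p_z) ≈ 7.35°, λ = atan2(p_y, p_x) ≈ 68.13°.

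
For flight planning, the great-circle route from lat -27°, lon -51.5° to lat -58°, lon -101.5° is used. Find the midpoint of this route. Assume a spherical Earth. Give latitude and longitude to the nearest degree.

≈ lat -45°, lon -70°

Write both endpoints as unit vectors p₁, p₂ with components (cos φ cos λ, cos φ sin λ, sin φ).
The central angle between the endpoints is δ = arccos(p₁·p₂) ≈ 0.811 rad (46.5°).
Interpolate at f = 1/2 with slerp weights a = sin((1−f)δ)/sin δ ≈ 0.544, b = sin(fδ)/sin δ ≈ 0.544.
p = a·p₁ + b·p₂ ≈ (0.244, -0.662, -0.709); φ = arcsin(p_z) ≈ -45.12°, λ = atan2(p_y, p_x) ≈ -69.74°.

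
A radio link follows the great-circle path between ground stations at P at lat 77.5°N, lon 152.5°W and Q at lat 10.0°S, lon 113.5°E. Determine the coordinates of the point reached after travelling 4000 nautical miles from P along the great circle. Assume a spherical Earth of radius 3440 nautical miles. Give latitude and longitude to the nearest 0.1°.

≈ lat 23.2°N, lon 121.2°E

Write both endpoints as unit vectors p₁, p₂ with components (cos φ cos λ, cos φ sin λ, sin φ).
The central angle between the endpoints is δ = arccos(p₁·p₂) ≈ 1.756 rad (100.6°). The total great-circle distance is δ·R ≈ 1.756 × 3440 ≈ 6042 nmi, so the target fraction is f = 4000/6042 ≈ 0.662.
Interpolate at f ≈ 0.662 with slerp weights a = sin((1−f)δ)/sin δ ≈ 0.569, b = sin(fδ)/sin δ ≈ 0.934.
p = a·p₁ + b·p₂ ≈ (-0.476, 0.787, 0.393); φ = arcsin(p_z) ≈ 23.16°, λ = atan2(p_y, p_x) ≈ 121.18°.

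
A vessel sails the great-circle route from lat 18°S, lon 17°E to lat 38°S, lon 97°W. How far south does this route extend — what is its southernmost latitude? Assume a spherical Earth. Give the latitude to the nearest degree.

≈ 46°S

The great circle lies in the plane with unit normal n̂ = (p₁ × p₂)/|p₁ × p₂|.
Here n̂_z ≈ -0.689; the vertex latitude is φ_max = arccos|n̂_z| ≈ 46.4°.
Check via Clairaut: cos φ_max = |cos φ₁| · sin C = cos(18.0°)·sin(133.6°) ≈ 0.689, again giving ≈ 46.4°.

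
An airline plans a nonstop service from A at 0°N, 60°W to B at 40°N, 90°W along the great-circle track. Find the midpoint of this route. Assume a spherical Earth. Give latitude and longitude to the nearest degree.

≈ 21°N, 73°W

Convert each endpoint to a unit vector on the sphere (x = cos φ cos λ, y = cos φ sin λ, z = sin φ).
The central angle between the endpoints is δ = arccos(p₁·p₂) ≈ 0.845 rad (48.4°).
Interpolate at f = 1/2 with slerp weights a = sin((1−f)δ)/sin δ ≈ 0.548, b = sin(fδ)/sin δ ≈ 0.548.
p = a·p₁ + b·p₂ ≈ (0.274, -0.895, 0.352); φ = arcsin(p_z) ≈ 20.63°, λ = atan2(p_y, p_x) ≈ -72.97°.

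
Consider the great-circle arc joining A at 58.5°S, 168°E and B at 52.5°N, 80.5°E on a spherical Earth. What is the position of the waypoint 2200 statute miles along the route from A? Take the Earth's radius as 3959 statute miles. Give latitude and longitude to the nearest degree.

≈ 34°S, 137°E

From cos δ = sin φ₁ sin φ₂ + cos φ₁ cos φ₂ cos Δλ, the central angle is δ ≈ 2.295 rad (131.5°). The total great-circle distance is δ·R ≈ 2.295 × 3959 ≈ 9086 mi, so the target fraction is f = 2200/9086 ≈ 0.242.
Interpolate at f ≈ 0.242 with slerp weights a = sin((1−f)δ)/sin δ ≈ 1.316, b = sin(fδ)/sin δ ≈ 0.704.
p = a·p₁ + b·p₂ ≈ (-0.602, 0.566, -0.563); φ = arcsin(p_z) ≈ -34.30°, λ = atan2(p_y, p_x) ≈ 136.77°.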